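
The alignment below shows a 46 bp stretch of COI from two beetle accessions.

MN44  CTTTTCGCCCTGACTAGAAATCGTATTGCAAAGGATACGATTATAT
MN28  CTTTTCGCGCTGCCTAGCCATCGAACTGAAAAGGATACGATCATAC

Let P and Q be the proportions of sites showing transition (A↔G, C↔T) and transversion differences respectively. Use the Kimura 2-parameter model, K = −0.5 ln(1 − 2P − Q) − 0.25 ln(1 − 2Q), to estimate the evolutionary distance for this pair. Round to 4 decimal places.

Mismatches occur at site 9 (C↔G, transversion), site 13 (A↔C, transversion), site 18 (A↔C, transversion), site 19 (A↔C, transversion), site 24 (T↔A, transversion), site 26 (T↔C, transition), site 29 (C↔A, transversion), site 42 (T↔C, transition), site 46 (T↔C, transition).
Of the 9 differences, 3 transitions and 6 transversions over 46 sites: P = 3/46 = 0.065217, Q = 6/46 = 0.130435.
d = −0.5·ln(0.739131) − 0.25·ln(0.739130) = −0.5·(-0.302280) − 0.25·(-0.302281) = 0.2267.

0.2267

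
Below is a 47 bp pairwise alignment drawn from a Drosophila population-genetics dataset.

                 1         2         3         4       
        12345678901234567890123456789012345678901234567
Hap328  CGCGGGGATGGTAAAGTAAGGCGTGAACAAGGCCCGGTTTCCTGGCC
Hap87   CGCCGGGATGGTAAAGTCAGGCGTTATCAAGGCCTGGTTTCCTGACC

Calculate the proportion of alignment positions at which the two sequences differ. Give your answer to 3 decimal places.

Mismatches occur at site 4 (G↔C), site 18 (A↔C), site 25 (G↔T), site 27 (A↔T), site 35 (C↔T), site 45 (G↔A).
There are 6 differences over 47 sites, so p = 6/47 = 0.128.

0.128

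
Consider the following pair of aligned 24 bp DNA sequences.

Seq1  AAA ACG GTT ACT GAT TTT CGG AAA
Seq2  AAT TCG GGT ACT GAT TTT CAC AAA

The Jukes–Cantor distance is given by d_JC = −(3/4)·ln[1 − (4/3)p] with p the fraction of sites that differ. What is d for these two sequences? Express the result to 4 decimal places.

The sequences differ at positions 3 (A/T), 4 (A/T), 8 (T/G), 20 (G/A), 21 (G/C).
p = 5/24 = 0.208333.
d = −0.75 · ln(1 − (4/3)·0.208333) = −0.75 · ln(0.722223) = −0.75 · (-0.325421) = 0.2441.

0.2441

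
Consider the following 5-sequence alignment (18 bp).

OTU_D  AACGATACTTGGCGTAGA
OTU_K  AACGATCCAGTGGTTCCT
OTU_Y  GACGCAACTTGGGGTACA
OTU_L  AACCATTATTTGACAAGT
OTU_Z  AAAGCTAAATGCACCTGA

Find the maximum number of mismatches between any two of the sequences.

Pairwise Hamming distances:
  OTU_D vs OTU_K: 9
  OTU_D vs OTU_Y: 5
  OTU_D vs OTU_L: 8
  OTU_D vs OTU_Z: 9
  OTU_K vs OTU_Y: 10
  OTU_K vs OTU_L: 10
  OTU_K vs OTU_Z: 13
  OTU_Y vs OTU_L: 12
  OTU_Y vs OTU_Z: 11
  OTU_L vs OTU_Z: 10
The largest is 13, between OTU_K and OTU_Z.

13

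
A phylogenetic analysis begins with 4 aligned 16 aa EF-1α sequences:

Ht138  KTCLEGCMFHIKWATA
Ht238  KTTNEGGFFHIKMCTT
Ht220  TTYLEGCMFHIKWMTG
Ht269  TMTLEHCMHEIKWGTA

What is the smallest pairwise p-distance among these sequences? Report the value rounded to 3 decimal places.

0.250

Pairwise Hamming distances:
  Ht138 vs Ht238: 7
  Ht138 vs Ht220: 4
  Ht138 vs Ht269: 7
  Ht238 vs Ht220: 8
  Ht238 vs Ht269: 11
  Ht220 vs Ht269: 7
The smallest is 4 mismatches, between Ht138 and Ht220; p = 4/16 = 0.250.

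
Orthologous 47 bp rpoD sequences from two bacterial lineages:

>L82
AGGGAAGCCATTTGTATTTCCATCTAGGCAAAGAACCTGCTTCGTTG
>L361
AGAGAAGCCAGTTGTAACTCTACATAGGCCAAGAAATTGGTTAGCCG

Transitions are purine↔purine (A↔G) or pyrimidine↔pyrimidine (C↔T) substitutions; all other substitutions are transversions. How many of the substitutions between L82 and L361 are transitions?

7

Differing sites — 3:G/A (Ti); 11:T/G (Tv); 17:T/A (Tv); 18:T/C (Ti); 21:C/T (Ti); 23:T/C (Ti); 24:C/A (Tv); 30:A/C (Tv); 36:C/A (Tv); 37:C/T (Ti); 40:C/G (Tv); 43:C/A (Tv); 45:T/C (Ti); 46:T/C (Ti).
Of the 14 differences, 7 transitions and 7 transversions, so the answer is 7.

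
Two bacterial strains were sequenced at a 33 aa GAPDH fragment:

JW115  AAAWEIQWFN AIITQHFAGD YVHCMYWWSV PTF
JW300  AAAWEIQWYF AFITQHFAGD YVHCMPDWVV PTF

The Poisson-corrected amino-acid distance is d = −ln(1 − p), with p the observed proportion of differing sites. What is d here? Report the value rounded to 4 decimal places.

0.2007

Differing sites — 9:F/Y; 10:N/F; 12:I/F; 26:Y/P; 27:W/D; 29:S/V.
p = 6/33 = 0.181818.
d = −ln(1 − 0.181818) = −ln(0.818182) = 0.2007.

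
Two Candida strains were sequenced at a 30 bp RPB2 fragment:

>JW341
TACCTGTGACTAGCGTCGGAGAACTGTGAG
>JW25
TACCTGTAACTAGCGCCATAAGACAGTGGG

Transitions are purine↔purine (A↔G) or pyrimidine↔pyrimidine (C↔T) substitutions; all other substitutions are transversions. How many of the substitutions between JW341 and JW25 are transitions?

6

The sequences differ at positions 8 (G/A, transition), 16 (T/C, transition), 18 (G/A, transition), 19 (G/T, transversion), 21 (G/A, transition), 22 (A/G, transition), 25 (T/A, transversion), 29 (A/G, transition).
Of the 8 differences, 6 transitions and 2 transversions, so the answer is 6.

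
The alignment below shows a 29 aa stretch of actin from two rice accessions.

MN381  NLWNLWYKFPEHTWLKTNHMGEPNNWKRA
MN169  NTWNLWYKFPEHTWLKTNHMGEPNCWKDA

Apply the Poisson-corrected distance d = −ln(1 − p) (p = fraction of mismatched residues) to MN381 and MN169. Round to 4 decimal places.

The sequences differ at positions 2 (L/T), 25 (N/C), 28 (R/D).
p = 3/29 = 0.103448.
d = −ln(1 − 0.103448) = −ln(0.896552) = 0.1092.

0.1092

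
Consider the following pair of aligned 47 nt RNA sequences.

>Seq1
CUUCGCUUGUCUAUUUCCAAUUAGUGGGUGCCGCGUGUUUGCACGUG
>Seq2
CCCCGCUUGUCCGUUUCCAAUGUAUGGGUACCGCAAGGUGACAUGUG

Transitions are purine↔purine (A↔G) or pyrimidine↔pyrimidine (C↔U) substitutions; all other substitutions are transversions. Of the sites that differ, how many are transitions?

Differing sites — 2:U/C (Ti); 3:U/C (Ti); 12:U/C (Ti); 13:A/G (Ti); 22:U/G (Tv); 23:A/U (Tv); 24:G/A (Ti); 30:G/A (Ti); 35:G/A (Ti); 36:U/A (Tv); 38:U/G (Tv); 40:U/G (Tv); 41:G/A (Ti); 44:C/U (Ti).
Of the 14 differences, 9 transitions and 5 transversions, so the answer is 9.

9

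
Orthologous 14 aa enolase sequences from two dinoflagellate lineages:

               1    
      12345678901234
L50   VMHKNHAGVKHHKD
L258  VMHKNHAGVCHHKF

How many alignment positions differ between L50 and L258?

The sequences differ at positions 10 (K/C), 14 (D/F).
That gives 2 mismatches out of 14 aligned sites, so the Hamming distance is 2.

2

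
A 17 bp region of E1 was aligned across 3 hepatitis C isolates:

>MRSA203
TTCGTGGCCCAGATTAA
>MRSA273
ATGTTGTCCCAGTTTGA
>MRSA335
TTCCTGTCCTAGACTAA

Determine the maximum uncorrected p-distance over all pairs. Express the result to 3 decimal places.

0.412

Pairwise Hamming distances:
  MRSA203 vs MRSA273: 6
  MRSA203 vs MRSA335: 4
  MRSA273 vs MRSA335: 7
The largest is 7 mismatches, between MRSA273 and MRSA335; p = 7/17 = 0.412.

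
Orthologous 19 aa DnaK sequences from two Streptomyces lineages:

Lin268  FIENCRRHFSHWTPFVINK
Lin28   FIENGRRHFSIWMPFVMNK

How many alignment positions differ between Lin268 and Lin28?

Mismatches occur at site 5 (C/G), site 11 (H/I), site 13 (T/M), site 17 (I/M).
That gives 4 mismatches out of 19 aligned sites, so the Hamming distance is 4.

4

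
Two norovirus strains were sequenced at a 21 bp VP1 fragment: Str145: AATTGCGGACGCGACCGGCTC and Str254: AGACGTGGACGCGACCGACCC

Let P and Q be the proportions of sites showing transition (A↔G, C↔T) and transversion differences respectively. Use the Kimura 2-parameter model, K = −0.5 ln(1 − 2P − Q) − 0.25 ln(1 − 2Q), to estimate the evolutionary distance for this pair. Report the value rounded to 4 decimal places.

Mismatches occur at site 2 (A→G, transition), site 3 (T→A, transversion), site 4 (T→C, transition), site 6 (C→T, transition), site 18 (G→A, transition), site 20 (T→C, transition).
Of the 6 differences, 5 transitions and 1 transversion over 21 sites: P = 5/21 = 0.238095, Q = 1/21 = 0.047619.
d = −0.5·ln(0.476191) − 0.25·ln(0.904762) = −0.5·(-0.741936) − 0.25·(-0.100083) = 0.3960.

0.3960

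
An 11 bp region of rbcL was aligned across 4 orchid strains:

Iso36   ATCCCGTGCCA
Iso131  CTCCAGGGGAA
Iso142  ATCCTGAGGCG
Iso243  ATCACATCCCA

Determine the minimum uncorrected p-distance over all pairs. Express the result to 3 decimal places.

Pairwise Hamming distances:
  Iso36 vs Iso131: 5
  Iso36 vs Iso142: 4
  Iso36 vs Iso243: 3
  Iso131 vs Iso142: 5
  Iso131 vs Iso243: 8
  Iso142 vs Iso243: 7
The smallest is 3 mismatches, between Iso36 and Iso243; p = 3/11 = 0.273.

0.273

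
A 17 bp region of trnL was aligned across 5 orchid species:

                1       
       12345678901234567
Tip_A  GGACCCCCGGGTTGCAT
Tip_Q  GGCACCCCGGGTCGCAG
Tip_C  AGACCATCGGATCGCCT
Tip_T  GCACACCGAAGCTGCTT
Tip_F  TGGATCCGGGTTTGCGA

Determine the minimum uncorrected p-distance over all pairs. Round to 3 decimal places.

0.235

Pairwise Hamming distances:
  Tip_A vs Tip_Q: 4
  Tip_A vs Tip_C: 6
  Tip_A vs Tip_T: 7
  Tip_A vs Tip_F: 8
  Tip_Q vs Tip_C: 8
  Tip_Q vs Tip_T: 11
  Tip_Q vs Tip_F: 8
  Tip_C vs Tip_T: 12
  Tip_C vs Tip_F: 11
  Tip_T vs Tip_F: 11
The smallest is 4 mismatches, between Tip_A and Tip_Q; p = 4/17 = 0.235.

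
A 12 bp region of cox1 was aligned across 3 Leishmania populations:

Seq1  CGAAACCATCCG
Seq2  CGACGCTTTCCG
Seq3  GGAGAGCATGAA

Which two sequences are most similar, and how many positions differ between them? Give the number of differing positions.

4

Pairwise Hamming distances:
  Seq1 vs Seq2: 4
  Seq1 vs Seq3: 6
  Seq2 vs Seq3: 9
The smallest is 4, between Seq1 and Seq2.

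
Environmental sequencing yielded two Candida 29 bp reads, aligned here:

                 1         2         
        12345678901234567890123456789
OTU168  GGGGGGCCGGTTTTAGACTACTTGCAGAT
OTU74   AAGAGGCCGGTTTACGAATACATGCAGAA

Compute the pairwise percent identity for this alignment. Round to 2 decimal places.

The sequences differ at positions 1 (G/A), 2 (G/A), 4 (G/A), 14 (T/A), 15 (A/C), 18 (C/A), 22 (T/A), 29 (T/A).
21 of the 29 sites match, so the percent identity is 21/29 × 100 = 72.41%.

72.41%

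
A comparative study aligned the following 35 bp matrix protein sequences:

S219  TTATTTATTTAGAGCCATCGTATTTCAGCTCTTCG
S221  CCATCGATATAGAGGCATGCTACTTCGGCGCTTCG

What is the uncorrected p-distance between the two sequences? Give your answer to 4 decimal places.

0.3143

Differing sites — 1:T/C; 2:T/C; 5:T/C; 6:T/G; 9:T/A; 15:C/G; 19:C/G; 20:G/C; 23:T/C; 27:A/G; 30:T/G.
There are 11 differences over 35 sites, so p = 11/35 = 0.3143.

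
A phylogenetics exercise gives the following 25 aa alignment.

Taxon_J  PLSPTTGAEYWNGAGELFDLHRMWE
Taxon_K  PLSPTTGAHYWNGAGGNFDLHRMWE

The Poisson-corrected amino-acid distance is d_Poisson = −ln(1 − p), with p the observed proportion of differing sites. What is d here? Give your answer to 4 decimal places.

The sequences differ at positions 9 (E/H), 16 (E/G), 17 (L/N).
p = 3/25 = 0.120000.
d = −ln(1 − 0.120000) = −ln(0.880000) = 0.1278.

0.1278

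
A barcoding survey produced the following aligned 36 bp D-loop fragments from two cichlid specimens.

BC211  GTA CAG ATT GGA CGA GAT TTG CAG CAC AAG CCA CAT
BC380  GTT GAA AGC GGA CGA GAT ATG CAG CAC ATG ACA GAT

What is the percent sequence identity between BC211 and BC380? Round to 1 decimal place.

75.0%

Mismatches occur at site 3 (A→T), site 4 (C→G), site 6 (G→A), site 8 (T→G), site 9 (T→C), site 19 (T→A), site 29 (A→T), site 31 (C→A), site 34 (C→G).
27 of the 36 sites match, so the percent identity is 27/36 × 100 = 75.0%.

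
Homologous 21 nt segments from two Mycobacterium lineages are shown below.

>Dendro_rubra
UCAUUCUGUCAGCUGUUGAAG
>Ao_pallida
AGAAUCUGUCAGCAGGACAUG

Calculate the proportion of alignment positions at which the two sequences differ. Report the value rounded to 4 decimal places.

0.3810

The sequences differ at positions 1 (U/A), 2 (C/G), 4 (U/A), 14 (U/A), 16 (U/G), 17 (U/A), 18 (G/C), 20 (A/U).
There are 8 differences over 21 sites, so p = 8/21 = 0.3810.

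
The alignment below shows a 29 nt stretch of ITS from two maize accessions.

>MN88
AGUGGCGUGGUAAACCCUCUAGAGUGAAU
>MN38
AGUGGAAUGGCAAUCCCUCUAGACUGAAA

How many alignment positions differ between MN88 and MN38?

6

The sequences differ at positions 6 (C/A), 7 (G/A), 11 (U/C), 14 (A/U), 24 (G/C), 29 (U/A).
That gives 6 mismatches out of 29 aligned sites, so the Hamming distance is 6.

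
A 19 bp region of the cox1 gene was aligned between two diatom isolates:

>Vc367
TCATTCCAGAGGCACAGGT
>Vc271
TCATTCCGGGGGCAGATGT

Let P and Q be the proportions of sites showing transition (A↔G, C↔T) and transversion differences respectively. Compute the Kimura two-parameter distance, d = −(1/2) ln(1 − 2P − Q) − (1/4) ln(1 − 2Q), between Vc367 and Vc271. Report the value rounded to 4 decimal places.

0.2488

Differing sites — 8:A/G (Ti); 10:A/G (Ti); 15:C/G (Tv); 17:G/T (Tv).
Of the 4 differences, 2 transitions and 2 transversions over 19 sites: P = 2/19 = 0.105263, Q = 2/19 = 0.105263.
d = −0.5·ln(0.684211) − 0.25·ln(0.789474) = −0.5·(-0.379489) − 0.25·(-0.236388) = 0.2488.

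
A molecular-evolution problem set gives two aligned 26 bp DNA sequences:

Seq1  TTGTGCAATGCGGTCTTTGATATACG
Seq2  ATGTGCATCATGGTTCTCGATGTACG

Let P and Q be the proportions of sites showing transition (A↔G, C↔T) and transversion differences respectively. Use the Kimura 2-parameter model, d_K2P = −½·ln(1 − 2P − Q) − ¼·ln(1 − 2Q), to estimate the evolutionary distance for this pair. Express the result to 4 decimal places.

Mismatches occur at site 1 (T→A, transversion), site 8 (A→T, transversion), site 9 (T→C, transition), site 10 (G→A, transition), site 11 (C→T, transition), site 15 (C→T, transition), site 16 (T→C, transition), site 18 (T→C, transition), site 22 (A→G, transition).
Of the 9 differences, 7 transitions and 2 transversions over 26 sites: P = 7/26 = 0.269231, Q = 2/26 = 0.076923.
d = −0.5·ln(0.384615) − 0.25·ln(0.846154) = −0.5·(-0.955512) − 0.25·(-0.167054) = 0.5195.

0.5195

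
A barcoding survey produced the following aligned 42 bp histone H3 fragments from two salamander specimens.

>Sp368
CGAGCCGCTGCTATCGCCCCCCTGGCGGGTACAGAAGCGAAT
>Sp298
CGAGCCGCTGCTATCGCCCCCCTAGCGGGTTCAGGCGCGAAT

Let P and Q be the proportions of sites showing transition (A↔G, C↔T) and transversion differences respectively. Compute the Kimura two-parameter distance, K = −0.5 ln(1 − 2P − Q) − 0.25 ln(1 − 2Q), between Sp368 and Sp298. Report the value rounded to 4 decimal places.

0.1021

The sequences differ at positions 24 (G/A, transition), 31 (A/T, transversion), 35 (A/G, transition), 36 (A/C, transversion).
Of the 4 differences, 2 transitions and 2 transversions over 42 sites: P = 2/42 = 0.047619, Q = 2/42 = 0.047619.
d = −0.5·ln(0.857143) − 0.25·ln(0.904762) = −0.5·(-0.154151) − 0.25·(-0.100083) = 0.1021.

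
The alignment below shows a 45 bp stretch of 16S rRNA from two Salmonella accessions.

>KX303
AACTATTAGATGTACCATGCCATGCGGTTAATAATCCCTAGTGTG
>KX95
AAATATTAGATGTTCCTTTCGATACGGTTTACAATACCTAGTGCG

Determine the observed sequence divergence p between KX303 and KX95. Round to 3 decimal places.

0.222

Mismatches occur at site 3 (C↔A), site 14 (A↔T), site 17 (A↔T), site 19 (G↔T), site 21 (C↔G), site 24 (G↔A), site 30 (A↔T), site 32 (T↔C), site 36 (C↔A), site 44 (T↔C).
There are 10 differences over 45 sites, so p = 10/45 = 0.222.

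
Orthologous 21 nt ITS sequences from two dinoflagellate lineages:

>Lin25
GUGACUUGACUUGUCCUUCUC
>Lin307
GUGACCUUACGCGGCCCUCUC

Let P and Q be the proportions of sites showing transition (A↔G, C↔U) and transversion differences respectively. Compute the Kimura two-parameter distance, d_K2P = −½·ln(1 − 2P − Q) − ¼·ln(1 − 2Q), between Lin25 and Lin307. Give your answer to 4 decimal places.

0.3639

Mismatches occur at site 6 (U↔C, transition), site 8 (G↔U, transversion), site 11 (U↔G, transversion), site 12 (U↔C, transition), site 14 (U↔G, transversion), site 17 (U↔C, transition).
Of the 6 differences, 3 transitions and 3 transversions over 21 sites: P = 3/21 = 0.142857, Q = 3/21 = 0.142857.
d = −0.5·ln(0.571429) − 0.25·ln(0.714286) = −0.5·(-0.559615) − 0.25·(-0.336472) = 0.3639.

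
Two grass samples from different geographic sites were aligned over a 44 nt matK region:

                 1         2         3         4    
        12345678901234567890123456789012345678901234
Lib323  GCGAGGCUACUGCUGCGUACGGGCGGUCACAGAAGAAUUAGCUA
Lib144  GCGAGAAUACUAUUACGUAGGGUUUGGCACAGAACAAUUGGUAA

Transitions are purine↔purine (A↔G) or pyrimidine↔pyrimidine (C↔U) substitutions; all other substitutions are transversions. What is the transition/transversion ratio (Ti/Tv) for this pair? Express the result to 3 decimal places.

1.000

Differing sites — 6:G/A (Ti); 7:C/A (Tv); 12:G/A (Ti); 13:C/U (Ti); 15:G/A (Ti); 20:C/G (Tv); 23:G/U (Tv); 24:C/U (Ti); 25:G/U (Tv); 27:U/G (Tv); 35:G/C (Tv); 40:A/G (Ti); 42:C/U (Ti); 43:U/A (Tv).
Of the 14 differences, 7 transitions and 7 transversions, so Ti/Tv = 7/7 = 1.000.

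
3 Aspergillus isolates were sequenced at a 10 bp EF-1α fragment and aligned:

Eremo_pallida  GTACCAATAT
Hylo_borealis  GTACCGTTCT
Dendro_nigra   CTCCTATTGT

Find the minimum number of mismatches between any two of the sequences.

3

Pairwise Hamming distances:
  Eremo_pallida vs Hylo_borealis: 3
  Eremo_pallida vs Dendro_nigra: 5
  Hylo_borealis vs Dendro_nigra: 5
The smallest is 3, between Eremo_pallida and Hylo_borealis.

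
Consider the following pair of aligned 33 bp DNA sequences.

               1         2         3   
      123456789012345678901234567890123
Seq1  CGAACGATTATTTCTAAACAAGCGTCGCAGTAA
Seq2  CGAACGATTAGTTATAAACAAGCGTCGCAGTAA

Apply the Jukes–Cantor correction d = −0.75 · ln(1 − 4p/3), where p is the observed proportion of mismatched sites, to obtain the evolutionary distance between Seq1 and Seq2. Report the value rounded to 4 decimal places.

Mismatches occur at site 11 (T↔G), site 14 (C↔A).
p = 2/33 = 0.060606.
d = −0.75 · ln(1 − (4/3)·0.060606) = −0.75 · ln(0.919192) = −0.75 · (-0.084260) = 0.0632.

0.0632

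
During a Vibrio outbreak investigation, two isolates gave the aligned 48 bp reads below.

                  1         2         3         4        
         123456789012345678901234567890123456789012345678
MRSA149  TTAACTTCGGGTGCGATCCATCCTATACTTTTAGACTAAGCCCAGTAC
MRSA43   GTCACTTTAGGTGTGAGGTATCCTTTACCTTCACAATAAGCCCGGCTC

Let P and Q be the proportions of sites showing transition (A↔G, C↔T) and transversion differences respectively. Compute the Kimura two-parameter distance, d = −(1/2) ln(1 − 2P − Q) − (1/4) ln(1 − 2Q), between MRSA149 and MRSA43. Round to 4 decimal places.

Differing sites — 1:T/G (Tv); 3:A/C (Tv); 8:C/T (Ti); 9:G/A (Ti); 14:C/T (Ti); 17:T/G (Tv); 18:C/G (Tv); 19:C/T (Ti); 25:A/T (Tv); 29:T/C (Ti); 32:T/C (Ti); 34:G/C (Tv); 36:C/A (Tv); 44:A/G (Ti); 46:T/C (Ti); 47:A/T (Tv).
Of the 16 differences, 8 transitions and 8 transversions over 48 sites: P = 8/48 = 0.166667, Q = 8/48 = 0.166667.
d = −0.5·ln(0.499999) − 0.25·ln(0.666666) = −0.5·(-0.693149) − 0.25·(-0.405466) = 0.4479.

0.4479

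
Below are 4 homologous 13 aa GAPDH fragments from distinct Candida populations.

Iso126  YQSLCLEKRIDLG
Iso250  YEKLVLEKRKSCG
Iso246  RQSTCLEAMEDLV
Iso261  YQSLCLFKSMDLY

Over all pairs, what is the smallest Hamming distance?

Pairwise Hamming distances:
  Iso126 vs Iso250: 6
  Iso126 vs Iso246: 6
  Iso126 vs Iso261: 4
  Iso250 vs Iso246: 11
  Iso250 vs Iso261: 9
  Iso246 vs Iso261: 7
The smallest is 4, between Iso126 and Iso261.

4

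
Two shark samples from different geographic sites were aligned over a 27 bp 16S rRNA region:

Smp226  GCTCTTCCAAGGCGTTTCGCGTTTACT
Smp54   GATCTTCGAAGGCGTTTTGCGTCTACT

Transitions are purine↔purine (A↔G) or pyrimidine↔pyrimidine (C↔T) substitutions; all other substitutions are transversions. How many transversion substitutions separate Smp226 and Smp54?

2

Differing sites — 2:C/A (Tv); 8:C/G (Tv); 18:C/T (Ti); 23:T/C (Ti).
Of the 4 differences, 2 transitions and 2 transversions, so the answer is 2.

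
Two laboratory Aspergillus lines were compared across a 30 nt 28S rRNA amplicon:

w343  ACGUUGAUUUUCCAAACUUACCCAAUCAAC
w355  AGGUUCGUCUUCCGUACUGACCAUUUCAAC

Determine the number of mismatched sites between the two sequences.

10

The sequences differ at positions 2 (C/G), 6 (G/C), 7 (A/G), 9 (U/C), 14 (A/G), 15 (A/U), 19 (U/G), 23 (C/A), 24 (A/U), 25 (A/U).
That gives 10 mismatches out of 30 aligned sites, so the Hamming distance is 10.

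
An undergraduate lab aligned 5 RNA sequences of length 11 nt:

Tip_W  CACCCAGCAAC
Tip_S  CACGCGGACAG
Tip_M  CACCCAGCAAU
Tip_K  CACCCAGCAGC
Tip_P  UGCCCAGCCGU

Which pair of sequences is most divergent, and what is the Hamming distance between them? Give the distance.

Pairwise Hamming distances:
  Tip_W vs Tip_S: 5
  Tip_W vs Tip_M: 1
  Tip_W vs Tip_K: 1
  Tip_W vs Tip_P: 5
  Tip_S vs Tip_M: 5
  Tip_S vs Tip_K: 6
  Tip_S vs Tip_P: 7
  Tip_M vs Tip_K: 2
  Tip_M vs Tip_P: 4
  Tip_K vs Tip_P: 4
The largest is 7, between Tip_S and Tip_P.

7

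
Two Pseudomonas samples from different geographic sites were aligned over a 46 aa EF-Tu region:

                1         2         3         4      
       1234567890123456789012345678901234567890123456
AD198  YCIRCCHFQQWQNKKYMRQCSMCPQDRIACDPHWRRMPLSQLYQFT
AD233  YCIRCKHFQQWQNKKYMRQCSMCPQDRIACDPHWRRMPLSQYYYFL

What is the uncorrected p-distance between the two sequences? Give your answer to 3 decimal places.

The sequences differ at positions 6 (C/K), 42 (L/Y), 44 (Q/Y), 46 (T/L).
There are 4 differences over 46 sites, so p = 4/46 = 0.087.

0.087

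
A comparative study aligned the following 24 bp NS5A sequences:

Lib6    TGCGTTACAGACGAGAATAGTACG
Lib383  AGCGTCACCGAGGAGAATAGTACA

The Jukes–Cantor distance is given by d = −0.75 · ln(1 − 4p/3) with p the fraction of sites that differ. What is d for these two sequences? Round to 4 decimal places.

0.2441

The sequences differ at positions 1 (T/A), 6 (T/C), 9 (A/C), 12 (C/G), 24 (G/A).
p = 5/24 = 0.208333.
d = −0.75 · ln(1 − (4/3)·0.208333) = −0.75 · ln(0.722223) = −0.75 · (-0.325421) = 0.2441.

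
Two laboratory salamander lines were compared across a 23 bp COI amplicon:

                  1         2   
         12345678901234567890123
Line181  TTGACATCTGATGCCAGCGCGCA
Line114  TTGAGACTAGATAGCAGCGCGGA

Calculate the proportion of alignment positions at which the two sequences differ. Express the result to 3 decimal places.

The sequences differ at positions 5 (C/G), 7 (T/C), 8 (C/T), 9 (T/A), 13 (G/A), 14 (C/G), 22 (C/G).
There are 7 differences over 23 sites, so p = 7/23 = 0.304.

0.304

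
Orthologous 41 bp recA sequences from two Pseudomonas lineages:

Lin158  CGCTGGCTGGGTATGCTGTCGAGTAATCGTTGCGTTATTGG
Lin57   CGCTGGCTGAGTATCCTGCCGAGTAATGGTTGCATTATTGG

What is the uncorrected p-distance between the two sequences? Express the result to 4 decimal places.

0.1220

Differing sites — 10:G/A; 15:G/C; 19:T/C; 28:C/G; 34:G/A.
There are 5 differences over 41 sites, so p = 5/41 = 0.1220.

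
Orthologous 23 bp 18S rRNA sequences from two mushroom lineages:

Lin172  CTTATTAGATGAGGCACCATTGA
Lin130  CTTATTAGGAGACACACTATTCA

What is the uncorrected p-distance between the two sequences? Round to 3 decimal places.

Mismatches occur at site 9 (A/G), site 10 (T/A), site 13 (G/C), site 14 (G/A), site 18 (C/T), site 22 (G/C).
There are 6 differences over 23 sites, so p = 6/23 = 0.261.

0.261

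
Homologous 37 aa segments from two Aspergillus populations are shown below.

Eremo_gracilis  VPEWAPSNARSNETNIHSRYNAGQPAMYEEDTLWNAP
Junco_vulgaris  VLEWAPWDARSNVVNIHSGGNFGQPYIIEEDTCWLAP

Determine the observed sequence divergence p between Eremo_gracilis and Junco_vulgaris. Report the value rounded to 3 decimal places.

Differing sites — 2:P/L; 7:S/W; 8:N/D; 13:E/V; 14:T/V; 19:R/G; 20:Y/G; 22:A/F; 26:A/Y; 27:M/I; 28:Y/I; 33:L/C; 35:N/L.
There are 13 differences over 37 sites, so p = 13/37 = 0.351.

0.351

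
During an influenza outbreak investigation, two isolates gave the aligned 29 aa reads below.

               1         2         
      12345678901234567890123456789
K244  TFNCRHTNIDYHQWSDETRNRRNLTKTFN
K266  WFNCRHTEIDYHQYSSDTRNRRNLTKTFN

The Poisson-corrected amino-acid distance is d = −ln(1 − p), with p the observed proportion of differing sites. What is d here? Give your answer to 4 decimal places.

0.1892

Differing sites — 1:T/W; 8:N/E; 14:W/Y; 16:D/S; 17:E/D.
p = 5/29 = 0.172414.
d = −ln(1 − 0.172414) = −ln(0.827586) = 0.1892.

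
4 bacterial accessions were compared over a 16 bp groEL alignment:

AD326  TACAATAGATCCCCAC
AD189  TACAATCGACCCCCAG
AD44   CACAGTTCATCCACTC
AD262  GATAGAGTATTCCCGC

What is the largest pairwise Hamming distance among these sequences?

10

Pairwise Hamming distances:
  AD326 vs AD189: 3
  AD326 vs AD44: 6
  AD326 vs AD262: 8
  AD189 vs AD44: 8
  AD189 vs AD262: 10
  AD44 vs AD262: 8
The largest is 10, between AD189 and AD262.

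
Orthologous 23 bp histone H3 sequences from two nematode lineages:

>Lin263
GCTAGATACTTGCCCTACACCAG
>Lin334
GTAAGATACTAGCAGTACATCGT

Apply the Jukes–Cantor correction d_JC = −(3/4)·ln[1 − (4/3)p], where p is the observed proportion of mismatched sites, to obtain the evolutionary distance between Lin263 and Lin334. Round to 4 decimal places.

Differing sites — 2:C/T; 3:T/A; 11:T/A; 14:C/A; 15:C/G; 20:C/T; 22:A/G; 23:G/T.
p = 8/23 = 0.347826.
d = −0.75 · ln(1 − (4/3)·0.347826) = −0.75 · ln(0.536232) = −0.75 · (-0.623188) = 0.4674.

0.4674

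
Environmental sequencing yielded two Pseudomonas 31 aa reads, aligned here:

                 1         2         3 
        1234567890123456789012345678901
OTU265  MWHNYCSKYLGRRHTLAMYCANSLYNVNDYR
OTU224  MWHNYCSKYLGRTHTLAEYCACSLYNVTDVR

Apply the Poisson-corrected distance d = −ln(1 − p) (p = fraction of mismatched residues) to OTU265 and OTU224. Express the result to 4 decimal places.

0.1759

Mismatches occur at site 13 (R↔T), site 18 (M↔E), site 22 (N↔C), site 28 (N↔T), site 30 (Y↔V).
p = 5/31 = 0.161290.
d = −ln(1 − 0.161290) = −ln(0.838710) = 0.1759.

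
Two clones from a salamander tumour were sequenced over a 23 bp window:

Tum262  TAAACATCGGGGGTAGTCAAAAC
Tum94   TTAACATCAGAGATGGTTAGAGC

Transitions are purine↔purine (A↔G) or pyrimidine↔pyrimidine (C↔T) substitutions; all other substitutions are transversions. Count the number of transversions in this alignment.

1

Mismatches occur at site 2 (A→T, transversion), site 9 (G→A, transition), site 11 (G→A, transition), site 13 (G→A, transition), site 15 (A→G, transition), site 18 (C→T, transition), site 20 (A→G, transition), site 22 (A→G, transition).
Of the 8 differences, 7 transitions and 1 transversion, so the answer is 1.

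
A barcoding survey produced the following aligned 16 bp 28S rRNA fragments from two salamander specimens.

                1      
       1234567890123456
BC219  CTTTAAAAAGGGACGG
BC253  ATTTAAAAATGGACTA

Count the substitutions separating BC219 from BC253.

4

Differing sites — 1:C/A; 10:G/T; 15:G/T; 16:G/A.
That gives 4 mismatches out of 16 aligned sites, so the Hamming distance is 4.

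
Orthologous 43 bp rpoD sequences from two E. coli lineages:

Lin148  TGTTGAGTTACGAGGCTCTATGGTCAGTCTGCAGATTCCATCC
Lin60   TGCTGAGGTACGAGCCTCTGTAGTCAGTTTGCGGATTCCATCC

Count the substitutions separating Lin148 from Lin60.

7

The sequences differ at positions 3 (T/C), 8 (T/G), 15 (G/C), 20 (A/G), 22 (G/A), 29 (C/T), 33 (A/G).
That gives 7 mismatches out of 43 aligned sites, so the Hamming distance is 7.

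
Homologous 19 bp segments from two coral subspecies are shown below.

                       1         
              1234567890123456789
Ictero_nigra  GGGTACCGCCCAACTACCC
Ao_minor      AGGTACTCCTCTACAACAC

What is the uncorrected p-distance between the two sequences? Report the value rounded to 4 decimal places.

0.3684

Mismatches occur at site 1 (G→A), site 7 (C→T), site 8 (G→C), site 10 (C→T), site 12 (A→T), site 15 (T→A), site 18 (C→A).
There are 7 differences over 19 sites, so p = 7/19 = 0.3684.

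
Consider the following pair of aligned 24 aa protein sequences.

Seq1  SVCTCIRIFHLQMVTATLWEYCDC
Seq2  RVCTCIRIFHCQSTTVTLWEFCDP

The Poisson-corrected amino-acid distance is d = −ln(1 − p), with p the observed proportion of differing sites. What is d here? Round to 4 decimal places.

0.3448

Differing sites — 1:S/R; 11:L/C; 13:M/S; 14:V/T; 16:A/V; 21:Y/F; 24:C/P.
p = 7/24 = 0.291667.
d = −ln(1 − 0.291667) = −ln(0.708333) = 0.3448.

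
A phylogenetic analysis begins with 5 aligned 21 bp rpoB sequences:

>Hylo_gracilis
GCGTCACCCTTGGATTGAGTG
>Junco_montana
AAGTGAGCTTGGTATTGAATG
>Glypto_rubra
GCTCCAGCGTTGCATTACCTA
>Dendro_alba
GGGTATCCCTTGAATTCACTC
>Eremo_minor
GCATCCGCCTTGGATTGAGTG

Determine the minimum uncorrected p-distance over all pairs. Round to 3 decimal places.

Pairwise Hamming distances:
  Hylo_gracilis vs Junco_montana: 8
  Hylo_gracilis vs Glypto_rubra: 9
  Hylo_gracilis vs Dendro_alba: 7
  Hylo_gracilis vs Eremo_minor: 3
  Junco_montana vs Glypto_rubra: 12
  Junco_montana vs Dendro_alba: 11
  Junco_montana vs Eremo_minor: 9
  Glypto_rubra vs Dendro_alba: 11
  Glypto_rubra vs Eremo_minor: 9
  Dendro_alba vs Eremo_minor: 9
The smallest is 3 mismatches, between Hylo_gracilis and Eremo_minor; p = 3/21 = 0.143.

0.143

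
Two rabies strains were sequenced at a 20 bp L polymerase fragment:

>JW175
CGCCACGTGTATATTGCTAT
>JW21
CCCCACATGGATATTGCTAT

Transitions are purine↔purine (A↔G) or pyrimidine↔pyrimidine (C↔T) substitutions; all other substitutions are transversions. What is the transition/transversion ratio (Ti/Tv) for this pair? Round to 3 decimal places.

The sequences differ at positions 2 (G/C, transversion), 7 (G/A, transition), 10 (T/G, transversion).
Of the 3 differences, 1 transition and 2 transversions, so Ti/Tv = 1/2 = 0.500.

0.500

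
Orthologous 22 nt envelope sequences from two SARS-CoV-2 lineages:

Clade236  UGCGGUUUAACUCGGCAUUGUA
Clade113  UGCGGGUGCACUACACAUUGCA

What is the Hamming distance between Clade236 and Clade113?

The sequences differ at positions 6 (U/G), 8 (U/G), 9 (A/C), 13 (C/A), 14 (G/C), 15 (G/A), 21 (U/C).
That gives 7 mismatches out of 22 aligned sites, so the Hamming distance is 7.

7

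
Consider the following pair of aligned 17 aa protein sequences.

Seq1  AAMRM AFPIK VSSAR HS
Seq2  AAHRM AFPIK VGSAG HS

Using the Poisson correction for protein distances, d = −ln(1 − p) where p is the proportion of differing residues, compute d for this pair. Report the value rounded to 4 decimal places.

Differing sites — 3:M/H; 12:S/G; 15:R/G.
p = 3/17 = 0.176471.
d = −ln(1 − 0.176471) = −ln(0.823529) = 0.1942.

0.1942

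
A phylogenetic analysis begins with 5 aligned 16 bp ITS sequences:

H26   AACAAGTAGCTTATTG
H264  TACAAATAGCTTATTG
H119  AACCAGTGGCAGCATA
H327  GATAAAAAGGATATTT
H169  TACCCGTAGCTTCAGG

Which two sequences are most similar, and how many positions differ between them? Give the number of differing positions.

Pairwise Hamming distances:
  H26 vs H264: 2
  H26 vs H119: 7
  H26 vs H327: 7
  H26 vs H169: 6
  H264 vs H119: 9
  H264 vs H327: 6
  H264 vs H169: 6
  H119 vs H327: 11
  H119 vs H169: 7
  H327 vs H169: 12
The smallest is 2, between H26 and H264.

2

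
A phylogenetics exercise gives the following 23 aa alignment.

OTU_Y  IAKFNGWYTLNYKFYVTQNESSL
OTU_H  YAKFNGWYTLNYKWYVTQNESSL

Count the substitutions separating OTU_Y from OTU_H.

Mismatches occur at site 1 (I/Y), site 14 (F/W).
That gives 2 mismatches out of 23 aligned sites, so the Hamming distance is 2.

2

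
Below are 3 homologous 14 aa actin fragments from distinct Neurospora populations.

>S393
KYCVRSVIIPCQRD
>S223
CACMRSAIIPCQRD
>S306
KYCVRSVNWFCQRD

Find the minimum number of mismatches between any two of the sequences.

3

Pairwise Hamming distances:
  S393 vs S223: 4
  S393 vs S306: 3
  S223 vs S306: 7
The smallest is 3, between S393 and S306.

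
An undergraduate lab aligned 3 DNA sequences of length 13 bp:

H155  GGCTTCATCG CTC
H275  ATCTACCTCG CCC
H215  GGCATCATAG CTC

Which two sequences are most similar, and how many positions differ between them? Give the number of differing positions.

Pairwise Hamming distances:
  H155 vs H275: 5
  H155 vs H215: 2
  H275 vs H215: 7
The smallest is 2, between H155 and H215.

2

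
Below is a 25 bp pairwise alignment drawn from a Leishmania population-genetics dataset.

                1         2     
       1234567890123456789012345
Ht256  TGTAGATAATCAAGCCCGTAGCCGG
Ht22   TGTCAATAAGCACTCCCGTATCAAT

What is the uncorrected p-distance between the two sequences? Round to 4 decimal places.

0.3600

Mismatches occur at site 4 (A/C), site 5 (G/A), site 10 (T/G), site 13 (A/C), site 14 (G/T), site 21 (G/T), site 23 (C/A), site 24 (G/A), site 25 (G/T).
There are 9 differences over 25 sites, so p = 9/25 = 0.3600.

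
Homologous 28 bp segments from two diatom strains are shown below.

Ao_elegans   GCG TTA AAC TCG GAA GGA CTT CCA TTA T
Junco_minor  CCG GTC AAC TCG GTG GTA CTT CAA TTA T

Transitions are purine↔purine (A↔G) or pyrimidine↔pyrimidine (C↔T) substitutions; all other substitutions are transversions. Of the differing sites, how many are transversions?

6

Mismatches occur at site 1 (G↔C, transversion), site 4 (T↔G, transversion), site 6 (A↔C, transversion), site 14 (A↔T, transversion), site 15 (A↔G, transition), site 17 (G↔T, transversion), site 23 (C↔A, transversion).
Of the 7 differences, 1 transition and 6 transversions, so the answer is 6.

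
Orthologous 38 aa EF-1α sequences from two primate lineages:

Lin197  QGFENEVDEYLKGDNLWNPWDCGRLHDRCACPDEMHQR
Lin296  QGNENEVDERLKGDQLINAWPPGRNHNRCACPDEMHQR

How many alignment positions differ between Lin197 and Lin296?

The sequences differ at positions 3 (F/N), 10 (Y/R), 15 (N/Q), 17 (W/I), 19 (P/A), 21 (D/P), 22 (C/P), 25 (L/N), 27 (D/N).
That gives 9 mismatches out of 38 aligned sites, so the Hamming distance is 9.

9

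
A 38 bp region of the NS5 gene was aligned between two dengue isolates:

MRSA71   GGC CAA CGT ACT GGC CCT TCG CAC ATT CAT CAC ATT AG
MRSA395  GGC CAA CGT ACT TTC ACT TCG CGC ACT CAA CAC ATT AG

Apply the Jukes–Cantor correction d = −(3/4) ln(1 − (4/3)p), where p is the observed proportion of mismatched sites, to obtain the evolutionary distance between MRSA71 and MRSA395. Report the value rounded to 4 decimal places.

0.1773

The sequences differ at positions 13 (G/T), 14 (G/T), 16 (C/A), 23 (A/G), 26 (T/C), 30 (T/A).
p = 6/38 = 0.157895.
d = −0.75 · ln(1 − (4/3)·0.157895) = −0.75 · ln(0.789473) = −0.75 · (-0.236390) = 0.1773.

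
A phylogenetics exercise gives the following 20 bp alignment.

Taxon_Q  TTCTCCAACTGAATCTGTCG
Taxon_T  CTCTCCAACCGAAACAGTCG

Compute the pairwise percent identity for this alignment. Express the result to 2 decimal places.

80.00%

The sequences differ at positions 1 (T/C), 10 (T/C), 14 (T/A), 16 (T/A).
16 of the 20 sites match, so the percent identity is 16/20 × 100 = 80.00%.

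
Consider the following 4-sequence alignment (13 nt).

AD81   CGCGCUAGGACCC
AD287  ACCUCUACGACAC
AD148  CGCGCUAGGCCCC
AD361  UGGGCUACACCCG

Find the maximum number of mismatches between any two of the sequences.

Pairwise Hamming distances:
  AD81 vs AD287: 5
  AD81 vs AD148: 1
  AD81 vs AD361: 6
  AD287 vs AD148: 6
  AD287 vs AD361: 8
  AD148 vs AD361: 5
The largest is 8, between AD287 and AD361.

8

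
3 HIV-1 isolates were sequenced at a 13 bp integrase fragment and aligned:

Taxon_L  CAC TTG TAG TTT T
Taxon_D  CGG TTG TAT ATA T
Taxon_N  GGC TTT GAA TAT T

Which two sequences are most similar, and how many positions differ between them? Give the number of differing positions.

Pairwise Hamming distances:
  Taxon_L vs Taxon_D: 5
  Taxon_L vs Taxon_N: 6
  Taxon_D vs Taxon_N: 8
The smallest is 5, between Taxon_L and Taxon_D.

5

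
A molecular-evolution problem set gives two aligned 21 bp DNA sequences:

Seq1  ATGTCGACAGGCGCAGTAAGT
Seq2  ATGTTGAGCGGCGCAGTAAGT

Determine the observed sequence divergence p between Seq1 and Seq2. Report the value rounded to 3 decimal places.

Differing sites — 5:C/T; 8:C/G; 9:A/C.
There are 3 differences over 21 sites, so p = 3/21 = 0.143.

0.143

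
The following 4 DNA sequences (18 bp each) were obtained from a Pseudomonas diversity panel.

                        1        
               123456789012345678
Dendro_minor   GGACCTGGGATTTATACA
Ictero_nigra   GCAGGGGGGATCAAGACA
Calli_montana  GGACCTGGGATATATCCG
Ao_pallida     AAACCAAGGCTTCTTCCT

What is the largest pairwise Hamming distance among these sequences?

13

Pairwise Hamming distances:
  Dendro_minor vs Ictero_nigra: 7
  Dendro_minor vs Calli_montana: 3
  Dendro_minor vs Ao_pallida: 9
  Ictero_nigra vs Calli_montana: 9
  Ictero_nigra vs Ao_pallida: 13
  Calli_montana vs Ao_pallida: 9
The largest is 13, between Ictero_nigra and Ao_pallida.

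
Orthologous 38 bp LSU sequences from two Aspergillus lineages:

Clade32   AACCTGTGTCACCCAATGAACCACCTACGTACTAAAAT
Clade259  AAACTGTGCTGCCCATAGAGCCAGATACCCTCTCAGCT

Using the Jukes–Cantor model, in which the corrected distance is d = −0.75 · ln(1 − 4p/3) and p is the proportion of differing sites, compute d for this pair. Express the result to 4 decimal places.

The sequences differ at positions 3 (C/A), 9 (T/C), 10 (C/T), 11 (A/G), 16 (A/T), 17 (T/A), 20 (A/G), 24 (C/G), 25 (C/A), 29 (G/C), 30 (T/C), 31 (A/T), 34 (A/C), 36 (A/G), 37 (A/C).
p = 15/38 = 0.394737.
d = −0.75 · ln(1 − (4/3)·0.394737) = −0.75 · ln(0.473684) = −0.75 · (-0.747215) = 0.5604.

0.5604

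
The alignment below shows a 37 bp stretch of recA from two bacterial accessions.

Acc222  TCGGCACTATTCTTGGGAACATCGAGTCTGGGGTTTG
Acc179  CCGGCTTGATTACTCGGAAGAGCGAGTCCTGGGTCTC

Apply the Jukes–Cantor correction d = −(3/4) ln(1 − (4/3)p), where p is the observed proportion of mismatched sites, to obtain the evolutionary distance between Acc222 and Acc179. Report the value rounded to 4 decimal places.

Mismatches occur at site 1 (T→C), site 6 (A→T), site 7 (C→T), site 8 (T→G), site 12 (C→A), site 13 (T→C), site 15 (G→C), site 20 (C→G), site 22 (T→G), site 29 (T→C), site 30 (G→T), site 35 (T→C), site 37 (G→C).
p = 13/37 = 0.351351.
d = −0.75 · ln(1 − (4/3)·0.351351) = −0.75 · ln(0.531532) = −0.75 · (-0.631992) = 0.4740.

0.4740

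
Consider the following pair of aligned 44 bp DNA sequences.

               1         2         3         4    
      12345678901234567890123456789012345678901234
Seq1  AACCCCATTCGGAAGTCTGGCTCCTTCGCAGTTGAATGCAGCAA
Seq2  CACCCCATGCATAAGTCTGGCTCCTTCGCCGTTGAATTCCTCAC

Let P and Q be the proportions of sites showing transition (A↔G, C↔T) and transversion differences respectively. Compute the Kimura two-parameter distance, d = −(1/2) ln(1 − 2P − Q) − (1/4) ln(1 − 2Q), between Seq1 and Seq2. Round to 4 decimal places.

The sequences differ at positions 1 (A/C, transversion), 9 (T/G, transversion), 11 (G/A, transition), 12 (G/T, transversion), 30 (A/C, transversion), 38 (G/T, transversion), 40 (A/C, transversion), 41 (G/T, transversion), 44 (A/C, transversion).
Of the 9 differences, 1 transition and 8 transversions over 44 sites: P = 1/44 = 0.022727, Q = 8/44 = 0.181818.
d = −0.5·ln(0.772728) − 0.25·ln(0.636364) = −0.5·(-0.257828) − 0.25·(-0.451985) = 0.2419.

0.2419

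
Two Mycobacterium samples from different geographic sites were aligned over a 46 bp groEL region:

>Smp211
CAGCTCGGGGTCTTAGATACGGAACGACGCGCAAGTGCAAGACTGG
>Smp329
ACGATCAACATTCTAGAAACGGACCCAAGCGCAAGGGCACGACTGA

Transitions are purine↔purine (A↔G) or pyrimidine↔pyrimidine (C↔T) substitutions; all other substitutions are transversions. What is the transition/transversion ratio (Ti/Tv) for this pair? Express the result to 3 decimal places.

Mismatches occur at site 1 (C/A, transversion), site 2 (A/C, transversion), site 4 (C/A, transversion), site 7 (G/A, transition), site 8 (G/A, transition), site 9 (G/C, transversion), site 10 (G/A, transition), site 12 (C/T, transition), site 13 (T/C, transition), site 18 (T/A, transversion), site 24 (A/C, transversion), site 26 (G/C, transversion), site 28 (C/A, transversion), site 36 (T/G, transversion), site 40 (A/C, transversion), site 46 (G/A, transition).
Of the 16 differences, 6 transitions and 10 transversions, so Ti/Tv = 6/10 = 0.600.

0.600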